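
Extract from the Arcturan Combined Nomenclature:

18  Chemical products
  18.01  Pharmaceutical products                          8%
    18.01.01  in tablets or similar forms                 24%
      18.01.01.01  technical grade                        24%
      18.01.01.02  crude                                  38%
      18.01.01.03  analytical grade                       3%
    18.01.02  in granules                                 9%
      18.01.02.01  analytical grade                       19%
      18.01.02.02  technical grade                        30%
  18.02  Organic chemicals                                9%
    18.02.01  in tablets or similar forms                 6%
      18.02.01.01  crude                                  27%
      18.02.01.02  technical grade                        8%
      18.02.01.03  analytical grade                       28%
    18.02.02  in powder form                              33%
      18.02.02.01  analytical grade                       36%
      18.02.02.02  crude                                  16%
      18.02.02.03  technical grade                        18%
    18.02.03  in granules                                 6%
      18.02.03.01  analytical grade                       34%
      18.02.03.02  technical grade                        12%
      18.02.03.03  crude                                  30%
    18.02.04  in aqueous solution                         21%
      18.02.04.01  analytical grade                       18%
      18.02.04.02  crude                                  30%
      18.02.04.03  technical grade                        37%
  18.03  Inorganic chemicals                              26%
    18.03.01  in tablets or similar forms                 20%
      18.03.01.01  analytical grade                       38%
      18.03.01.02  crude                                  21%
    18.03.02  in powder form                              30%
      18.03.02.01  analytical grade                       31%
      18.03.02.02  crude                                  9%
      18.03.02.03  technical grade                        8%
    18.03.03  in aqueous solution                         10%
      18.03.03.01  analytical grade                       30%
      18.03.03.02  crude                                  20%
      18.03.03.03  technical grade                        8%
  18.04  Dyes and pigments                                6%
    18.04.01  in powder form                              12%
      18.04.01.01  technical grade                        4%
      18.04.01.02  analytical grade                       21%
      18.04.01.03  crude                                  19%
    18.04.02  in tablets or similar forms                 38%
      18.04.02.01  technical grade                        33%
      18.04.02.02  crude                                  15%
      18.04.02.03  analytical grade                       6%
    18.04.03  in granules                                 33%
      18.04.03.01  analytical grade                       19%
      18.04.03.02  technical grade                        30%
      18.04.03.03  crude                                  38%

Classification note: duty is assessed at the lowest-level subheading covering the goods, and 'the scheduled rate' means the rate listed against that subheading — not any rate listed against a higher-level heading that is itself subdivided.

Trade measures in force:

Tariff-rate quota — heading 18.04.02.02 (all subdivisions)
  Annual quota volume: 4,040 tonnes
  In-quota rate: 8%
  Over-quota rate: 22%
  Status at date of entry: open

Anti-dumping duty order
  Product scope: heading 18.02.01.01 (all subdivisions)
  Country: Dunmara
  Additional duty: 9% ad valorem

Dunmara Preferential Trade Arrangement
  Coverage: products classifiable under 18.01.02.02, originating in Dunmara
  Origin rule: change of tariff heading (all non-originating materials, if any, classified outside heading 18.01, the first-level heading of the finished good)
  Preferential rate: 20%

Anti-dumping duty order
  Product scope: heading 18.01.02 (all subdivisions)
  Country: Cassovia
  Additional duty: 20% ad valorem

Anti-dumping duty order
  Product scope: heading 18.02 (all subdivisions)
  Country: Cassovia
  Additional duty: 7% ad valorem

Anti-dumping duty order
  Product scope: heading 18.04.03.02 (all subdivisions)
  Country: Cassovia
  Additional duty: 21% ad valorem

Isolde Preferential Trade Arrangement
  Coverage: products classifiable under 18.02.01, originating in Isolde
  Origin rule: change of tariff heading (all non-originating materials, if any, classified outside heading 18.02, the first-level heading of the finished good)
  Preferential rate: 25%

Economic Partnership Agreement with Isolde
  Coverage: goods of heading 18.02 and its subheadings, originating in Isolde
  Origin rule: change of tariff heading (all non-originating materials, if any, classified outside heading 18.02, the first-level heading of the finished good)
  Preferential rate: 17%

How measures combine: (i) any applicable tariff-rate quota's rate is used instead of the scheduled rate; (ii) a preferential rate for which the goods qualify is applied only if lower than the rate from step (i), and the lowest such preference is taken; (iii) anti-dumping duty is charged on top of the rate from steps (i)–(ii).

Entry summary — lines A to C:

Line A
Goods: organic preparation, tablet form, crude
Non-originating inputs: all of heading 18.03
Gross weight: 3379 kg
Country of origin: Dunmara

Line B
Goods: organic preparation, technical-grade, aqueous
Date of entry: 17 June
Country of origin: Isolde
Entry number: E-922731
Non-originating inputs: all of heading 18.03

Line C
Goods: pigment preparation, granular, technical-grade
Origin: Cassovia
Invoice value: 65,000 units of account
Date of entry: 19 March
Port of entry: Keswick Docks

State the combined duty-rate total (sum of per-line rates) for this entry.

104%

Line A: organic → 18.02; tablet form → 18.02.01; crude → 18.02.01.01. Scheduled 27%. Dunmara agreement on 18.01.02.02: 18.02.01.01 not covered; anti-dumping (Dunmara, 18.02.01.01): +9%; total 27% + 9% = 36%. → 36%.
Line B: organic → 18.02; aqueous → 18.02.04; technical-grade → 18.02.04.03. Scheduled 37%. Isolde agreement on 18.02.01: 18.02.04.03 not covered; Isolde agreement on 18.02: CTH met → 17% available; preferential 17%. → 17%.
Line C: pigment → 18.04; granular → 18.04.03; technical-grade → 18.04.03.02. Scheduled 30%. anti-dumping (Cassovia, 18.04.03.02): +21%; total 30% + 21% = 51%. → 51%.
Sum: 36% + 17% + 51% = 104%.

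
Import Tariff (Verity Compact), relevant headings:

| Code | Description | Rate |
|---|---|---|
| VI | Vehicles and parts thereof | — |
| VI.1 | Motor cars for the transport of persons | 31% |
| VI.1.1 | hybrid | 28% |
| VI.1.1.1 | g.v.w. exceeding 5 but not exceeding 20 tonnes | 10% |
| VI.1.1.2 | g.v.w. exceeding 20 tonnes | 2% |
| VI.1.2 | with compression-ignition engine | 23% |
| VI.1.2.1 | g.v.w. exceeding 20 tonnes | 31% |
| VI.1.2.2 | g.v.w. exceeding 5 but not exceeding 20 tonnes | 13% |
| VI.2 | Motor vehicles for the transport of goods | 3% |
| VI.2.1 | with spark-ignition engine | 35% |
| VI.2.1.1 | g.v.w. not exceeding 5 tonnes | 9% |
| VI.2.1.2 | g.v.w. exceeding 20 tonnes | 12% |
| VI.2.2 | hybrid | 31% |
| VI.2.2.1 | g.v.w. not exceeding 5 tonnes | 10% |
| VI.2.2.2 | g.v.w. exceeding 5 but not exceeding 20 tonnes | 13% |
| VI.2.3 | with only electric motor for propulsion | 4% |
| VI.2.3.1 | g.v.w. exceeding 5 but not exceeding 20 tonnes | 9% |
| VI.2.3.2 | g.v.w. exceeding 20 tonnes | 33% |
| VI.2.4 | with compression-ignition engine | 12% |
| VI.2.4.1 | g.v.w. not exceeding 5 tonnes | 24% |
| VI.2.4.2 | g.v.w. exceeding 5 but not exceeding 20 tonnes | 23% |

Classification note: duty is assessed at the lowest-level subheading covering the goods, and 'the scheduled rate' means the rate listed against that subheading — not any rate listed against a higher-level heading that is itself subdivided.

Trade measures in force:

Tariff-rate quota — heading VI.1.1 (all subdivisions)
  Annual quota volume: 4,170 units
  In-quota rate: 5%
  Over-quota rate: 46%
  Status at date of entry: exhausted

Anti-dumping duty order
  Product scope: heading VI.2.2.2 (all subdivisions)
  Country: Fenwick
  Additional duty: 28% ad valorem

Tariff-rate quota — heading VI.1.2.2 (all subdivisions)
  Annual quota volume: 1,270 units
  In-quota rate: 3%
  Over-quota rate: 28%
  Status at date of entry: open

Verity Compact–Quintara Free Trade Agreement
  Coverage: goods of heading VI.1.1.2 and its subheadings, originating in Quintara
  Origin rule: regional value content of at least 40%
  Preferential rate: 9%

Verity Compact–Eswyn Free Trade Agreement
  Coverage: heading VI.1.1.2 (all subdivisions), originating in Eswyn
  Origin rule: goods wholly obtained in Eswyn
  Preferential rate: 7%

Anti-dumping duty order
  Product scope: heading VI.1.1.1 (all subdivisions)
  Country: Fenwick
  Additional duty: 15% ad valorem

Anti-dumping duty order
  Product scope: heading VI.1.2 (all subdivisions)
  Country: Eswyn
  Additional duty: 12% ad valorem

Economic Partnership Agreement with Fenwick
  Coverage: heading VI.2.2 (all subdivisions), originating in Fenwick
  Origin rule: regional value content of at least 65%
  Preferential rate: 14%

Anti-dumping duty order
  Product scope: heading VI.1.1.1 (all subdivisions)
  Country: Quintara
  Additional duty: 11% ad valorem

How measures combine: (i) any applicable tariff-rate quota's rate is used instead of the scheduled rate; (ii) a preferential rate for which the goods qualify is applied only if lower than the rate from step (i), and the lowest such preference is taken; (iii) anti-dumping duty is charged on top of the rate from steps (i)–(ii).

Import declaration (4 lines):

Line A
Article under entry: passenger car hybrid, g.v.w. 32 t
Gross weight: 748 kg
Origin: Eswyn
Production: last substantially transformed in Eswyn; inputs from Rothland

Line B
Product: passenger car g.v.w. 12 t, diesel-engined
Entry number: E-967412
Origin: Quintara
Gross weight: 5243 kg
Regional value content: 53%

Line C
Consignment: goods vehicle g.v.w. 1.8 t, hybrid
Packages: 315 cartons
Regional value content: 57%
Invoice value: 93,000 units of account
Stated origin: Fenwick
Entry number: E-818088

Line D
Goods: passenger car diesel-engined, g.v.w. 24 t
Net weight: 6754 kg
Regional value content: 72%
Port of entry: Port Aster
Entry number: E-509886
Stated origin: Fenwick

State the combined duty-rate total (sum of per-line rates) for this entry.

90%

Line A: passenger car → VI.1; hybrid → VI.1.1; g.v.w. 32 t → VI.1.1.2. Scheduled 2%. quota on VI.1.1 exhausted → over-quota 46%; Eswyn agreement on VI.1.1.2: not wholly obtained. → 46%.
Line B: passenger car → VI.1; diesel-engined → VI.1.2; g.v.w. 12 t → VI.1.2.2. Scheduled 13%. quota on VI.1.2.2 open → in-quota 3%; Quintara agreement on VI.1.1.2: VI.1.2.2 not covered. → 3%.
Line C: goods vehicle → VI.2; hybrid → VI.2.2; g.v.w. 1.8 t → VI.2.2.1. Scheduled 10%. Fenwick agreement on VI.2.2: RVC < 65%. → 10%.
Line D: passenger car → VI.1; diesel-engined → VI.1.2; g.v.w. 24 t → VI.1.2.1. Scheduled 31%. Fenwick agreement on VI.2.2: VI.1.2.1 not covered. → 31%.
Sum: 46% + 3% + 10% + 31% = 90%.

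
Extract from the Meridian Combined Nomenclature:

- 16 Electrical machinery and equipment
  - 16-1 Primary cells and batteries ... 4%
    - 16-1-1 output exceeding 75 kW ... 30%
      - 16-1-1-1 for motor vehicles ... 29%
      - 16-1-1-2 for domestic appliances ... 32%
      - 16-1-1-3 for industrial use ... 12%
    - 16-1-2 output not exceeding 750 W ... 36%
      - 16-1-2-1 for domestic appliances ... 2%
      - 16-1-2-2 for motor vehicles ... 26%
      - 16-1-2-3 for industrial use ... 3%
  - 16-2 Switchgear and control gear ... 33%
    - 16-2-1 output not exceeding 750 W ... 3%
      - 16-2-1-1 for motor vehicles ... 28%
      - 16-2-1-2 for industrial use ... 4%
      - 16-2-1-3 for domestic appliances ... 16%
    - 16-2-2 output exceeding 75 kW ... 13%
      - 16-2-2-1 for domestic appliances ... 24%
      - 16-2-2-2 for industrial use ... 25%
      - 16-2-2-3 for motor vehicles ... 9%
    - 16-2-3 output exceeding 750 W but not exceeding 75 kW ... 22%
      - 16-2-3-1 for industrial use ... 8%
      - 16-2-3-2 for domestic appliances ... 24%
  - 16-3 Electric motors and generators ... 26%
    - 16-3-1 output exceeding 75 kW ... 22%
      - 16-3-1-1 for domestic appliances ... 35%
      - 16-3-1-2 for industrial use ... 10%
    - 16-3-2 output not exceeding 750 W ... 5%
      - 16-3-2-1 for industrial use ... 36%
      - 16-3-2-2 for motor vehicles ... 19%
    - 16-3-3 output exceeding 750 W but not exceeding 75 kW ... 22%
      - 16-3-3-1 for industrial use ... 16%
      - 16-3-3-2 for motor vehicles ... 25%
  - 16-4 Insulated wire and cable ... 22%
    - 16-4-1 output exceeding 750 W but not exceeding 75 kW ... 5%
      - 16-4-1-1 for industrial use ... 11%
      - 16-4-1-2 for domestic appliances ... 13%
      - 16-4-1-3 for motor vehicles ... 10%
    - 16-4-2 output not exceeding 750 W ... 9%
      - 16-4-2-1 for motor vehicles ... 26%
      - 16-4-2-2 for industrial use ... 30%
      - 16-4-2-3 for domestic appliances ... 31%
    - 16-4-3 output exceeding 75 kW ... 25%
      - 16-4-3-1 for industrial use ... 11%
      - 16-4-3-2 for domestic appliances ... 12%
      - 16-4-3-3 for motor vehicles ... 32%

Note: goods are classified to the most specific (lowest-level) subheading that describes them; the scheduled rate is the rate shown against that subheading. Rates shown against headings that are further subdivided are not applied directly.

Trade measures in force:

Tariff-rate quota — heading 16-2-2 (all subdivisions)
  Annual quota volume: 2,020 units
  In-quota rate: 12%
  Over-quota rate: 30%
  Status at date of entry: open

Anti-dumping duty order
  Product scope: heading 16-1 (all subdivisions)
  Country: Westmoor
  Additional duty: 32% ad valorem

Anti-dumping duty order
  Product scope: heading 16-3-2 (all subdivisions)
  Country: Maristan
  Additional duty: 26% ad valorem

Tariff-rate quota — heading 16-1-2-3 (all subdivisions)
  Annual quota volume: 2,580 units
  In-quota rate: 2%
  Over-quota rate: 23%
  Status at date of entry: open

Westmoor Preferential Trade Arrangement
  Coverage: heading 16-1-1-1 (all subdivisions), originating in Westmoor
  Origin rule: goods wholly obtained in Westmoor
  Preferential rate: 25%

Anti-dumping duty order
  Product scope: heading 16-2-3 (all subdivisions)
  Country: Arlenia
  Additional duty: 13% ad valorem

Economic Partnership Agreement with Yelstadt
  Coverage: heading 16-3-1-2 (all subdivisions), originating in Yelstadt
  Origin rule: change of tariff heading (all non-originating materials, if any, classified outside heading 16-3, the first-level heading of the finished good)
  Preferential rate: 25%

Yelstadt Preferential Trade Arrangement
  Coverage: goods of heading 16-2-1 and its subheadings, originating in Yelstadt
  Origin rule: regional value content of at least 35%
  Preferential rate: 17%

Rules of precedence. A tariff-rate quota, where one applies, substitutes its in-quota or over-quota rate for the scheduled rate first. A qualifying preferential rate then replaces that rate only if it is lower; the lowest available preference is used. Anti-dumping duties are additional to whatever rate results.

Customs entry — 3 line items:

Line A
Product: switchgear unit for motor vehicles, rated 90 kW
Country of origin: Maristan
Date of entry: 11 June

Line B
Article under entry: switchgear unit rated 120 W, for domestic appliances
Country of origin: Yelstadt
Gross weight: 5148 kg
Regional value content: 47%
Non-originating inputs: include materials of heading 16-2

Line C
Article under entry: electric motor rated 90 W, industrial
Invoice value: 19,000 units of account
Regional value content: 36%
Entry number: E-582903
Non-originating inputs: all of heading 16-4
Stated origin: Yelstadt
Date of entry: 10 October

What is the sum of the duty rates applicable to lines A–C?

64%

Line A: switchgear unit → 16-2; rated 90 kW → 16-2-2; for motor vehicles → 16-2-2-3. Scheduled 9%. quota on 16-2-2 open → in-quota 12%. → 12%.
Line B: switchgear unit → 16-2; rated 120 W → 16-2-1; for domestic appliances → 16-2-1-3. Scheduled 16%. Yelstadt agreement on 16-3-1-2: 16-2-1-3 not covered; Yelstadt agreement on 16-2-1: RVC ≥ 35% → 17% available; preference 17% not lower than 16% → no reduction. → 16%.
Line C: electric motor → 16-3; rated 90 W → 16-3-2; industrial → 16-3-2-1. Scheduled 36%. Yelstadt agreement on 16-3-1-2: 16-3-2-1 not covered; Yelstadt agreement on 16-2-1: 16-3-2-1 not covered. → 36%.
Sum: 12% + 16% + 36% = 64%.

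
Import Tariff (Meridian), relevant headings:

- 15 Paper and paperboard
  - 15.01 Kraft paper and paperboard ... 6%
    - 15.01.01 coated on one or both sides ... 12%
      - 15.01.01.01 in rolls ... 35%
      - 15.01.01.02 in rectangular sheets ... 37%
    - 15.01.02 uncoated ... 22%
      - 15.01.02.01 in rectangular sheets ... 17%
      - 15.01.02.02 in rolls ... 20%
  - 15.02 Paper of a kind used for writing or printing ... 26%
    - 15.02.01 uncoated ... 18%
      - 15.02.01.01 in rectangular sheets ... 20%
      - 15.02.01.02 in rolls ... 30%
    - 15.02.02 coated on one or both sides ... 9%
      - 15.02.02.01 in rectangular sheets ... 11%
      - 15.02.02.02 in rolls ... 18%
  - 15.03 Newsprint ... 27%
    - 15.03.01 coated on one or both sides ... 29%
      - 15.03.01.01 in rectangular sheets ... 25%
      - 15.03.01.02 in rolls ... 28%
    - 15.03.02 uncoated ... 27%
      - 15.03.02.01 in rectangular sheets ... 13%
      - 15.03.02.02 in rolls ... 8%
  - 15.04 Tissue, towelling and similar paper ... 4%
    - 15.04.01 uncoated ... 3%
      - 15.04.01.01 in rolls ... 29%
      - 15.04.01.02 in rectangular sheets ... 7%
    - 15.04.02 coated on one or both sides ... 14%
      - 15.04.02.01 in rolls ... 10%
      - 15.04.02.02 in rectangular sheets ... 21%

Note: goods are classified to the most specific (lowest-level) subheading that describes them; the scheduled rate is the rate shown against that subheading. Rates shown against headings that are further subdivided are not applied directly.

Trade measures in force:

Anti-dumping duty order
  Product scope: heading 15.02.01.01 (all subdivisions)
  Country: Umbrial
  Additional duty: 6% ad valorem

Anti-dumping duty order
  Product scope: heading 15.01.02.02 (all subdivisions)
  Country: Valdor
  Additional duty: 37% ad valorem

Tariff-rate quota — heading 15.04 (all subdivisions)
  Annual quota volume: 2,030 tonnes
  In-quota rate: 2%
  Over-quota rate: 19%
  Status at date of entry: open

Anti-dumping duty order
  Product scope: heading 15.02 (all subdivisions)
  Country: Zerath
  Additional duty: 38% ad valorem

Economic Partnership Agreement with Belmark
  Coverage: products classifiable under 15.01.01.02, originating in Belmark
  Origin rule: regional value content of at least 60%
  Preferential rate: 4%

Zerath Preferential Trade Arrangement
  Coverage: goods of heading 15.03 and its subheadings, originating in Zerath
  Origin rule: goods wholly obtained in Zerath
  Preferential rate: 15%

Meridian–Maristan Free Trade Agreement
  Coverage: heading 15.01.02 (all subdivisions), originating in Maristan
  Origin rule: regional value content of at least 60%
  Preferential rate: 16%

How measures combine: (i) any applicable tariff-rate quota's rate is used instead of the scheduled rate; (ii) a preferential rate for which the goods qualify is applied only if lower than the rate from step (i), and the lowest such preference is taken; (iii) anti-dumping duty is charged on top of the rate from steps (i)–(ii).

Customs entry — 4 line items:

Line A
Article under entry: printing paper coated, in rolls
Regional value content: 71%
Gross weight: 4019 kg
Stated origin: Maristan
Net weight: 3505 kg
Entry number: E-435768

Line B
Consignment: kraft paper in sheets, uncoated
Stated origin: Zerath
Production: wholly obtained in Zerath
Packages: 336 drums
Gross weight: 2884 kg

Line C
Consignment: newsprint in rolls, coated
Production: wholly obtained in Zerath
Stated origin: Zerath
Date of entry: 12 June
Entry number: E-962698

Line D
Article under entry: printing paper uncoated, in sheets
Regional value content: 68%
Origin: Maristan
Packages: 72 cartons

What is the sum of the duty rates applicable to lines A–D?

70%

Line A: printing paper → 15.02; coated → 15.02.02; in rolls → 15.02.02.02. Scheduled 18%. Maristan agreement on 15.01.02: 15.02.02.02 not covered. → 18%.
Line B: kraft paper → 15.01; uncoated → 15.01.02; in sheets → 15.01.02.01. Scheduled 17%. Zerath agreement on 15.03: 15.01.02.01 not covered. → 17%.
Line C: newsprint → 15.03; coated → 15.03.01; in rolls → 15.03.01.02. Scheduled 28%. Zerath agreement on 15.03: wholly obtained → 15% available; preferential 15%. → 15%.
Line D: printing paper → 15.02; uncoated → 15.02.01; in sheets → 15.02.01.01. Scheduled 20%. Maristan agreement on 15.01.02: 15.02.01.01 not covered. → 20%.
Sum: 18% + 17% + 15% + 20% = 70%.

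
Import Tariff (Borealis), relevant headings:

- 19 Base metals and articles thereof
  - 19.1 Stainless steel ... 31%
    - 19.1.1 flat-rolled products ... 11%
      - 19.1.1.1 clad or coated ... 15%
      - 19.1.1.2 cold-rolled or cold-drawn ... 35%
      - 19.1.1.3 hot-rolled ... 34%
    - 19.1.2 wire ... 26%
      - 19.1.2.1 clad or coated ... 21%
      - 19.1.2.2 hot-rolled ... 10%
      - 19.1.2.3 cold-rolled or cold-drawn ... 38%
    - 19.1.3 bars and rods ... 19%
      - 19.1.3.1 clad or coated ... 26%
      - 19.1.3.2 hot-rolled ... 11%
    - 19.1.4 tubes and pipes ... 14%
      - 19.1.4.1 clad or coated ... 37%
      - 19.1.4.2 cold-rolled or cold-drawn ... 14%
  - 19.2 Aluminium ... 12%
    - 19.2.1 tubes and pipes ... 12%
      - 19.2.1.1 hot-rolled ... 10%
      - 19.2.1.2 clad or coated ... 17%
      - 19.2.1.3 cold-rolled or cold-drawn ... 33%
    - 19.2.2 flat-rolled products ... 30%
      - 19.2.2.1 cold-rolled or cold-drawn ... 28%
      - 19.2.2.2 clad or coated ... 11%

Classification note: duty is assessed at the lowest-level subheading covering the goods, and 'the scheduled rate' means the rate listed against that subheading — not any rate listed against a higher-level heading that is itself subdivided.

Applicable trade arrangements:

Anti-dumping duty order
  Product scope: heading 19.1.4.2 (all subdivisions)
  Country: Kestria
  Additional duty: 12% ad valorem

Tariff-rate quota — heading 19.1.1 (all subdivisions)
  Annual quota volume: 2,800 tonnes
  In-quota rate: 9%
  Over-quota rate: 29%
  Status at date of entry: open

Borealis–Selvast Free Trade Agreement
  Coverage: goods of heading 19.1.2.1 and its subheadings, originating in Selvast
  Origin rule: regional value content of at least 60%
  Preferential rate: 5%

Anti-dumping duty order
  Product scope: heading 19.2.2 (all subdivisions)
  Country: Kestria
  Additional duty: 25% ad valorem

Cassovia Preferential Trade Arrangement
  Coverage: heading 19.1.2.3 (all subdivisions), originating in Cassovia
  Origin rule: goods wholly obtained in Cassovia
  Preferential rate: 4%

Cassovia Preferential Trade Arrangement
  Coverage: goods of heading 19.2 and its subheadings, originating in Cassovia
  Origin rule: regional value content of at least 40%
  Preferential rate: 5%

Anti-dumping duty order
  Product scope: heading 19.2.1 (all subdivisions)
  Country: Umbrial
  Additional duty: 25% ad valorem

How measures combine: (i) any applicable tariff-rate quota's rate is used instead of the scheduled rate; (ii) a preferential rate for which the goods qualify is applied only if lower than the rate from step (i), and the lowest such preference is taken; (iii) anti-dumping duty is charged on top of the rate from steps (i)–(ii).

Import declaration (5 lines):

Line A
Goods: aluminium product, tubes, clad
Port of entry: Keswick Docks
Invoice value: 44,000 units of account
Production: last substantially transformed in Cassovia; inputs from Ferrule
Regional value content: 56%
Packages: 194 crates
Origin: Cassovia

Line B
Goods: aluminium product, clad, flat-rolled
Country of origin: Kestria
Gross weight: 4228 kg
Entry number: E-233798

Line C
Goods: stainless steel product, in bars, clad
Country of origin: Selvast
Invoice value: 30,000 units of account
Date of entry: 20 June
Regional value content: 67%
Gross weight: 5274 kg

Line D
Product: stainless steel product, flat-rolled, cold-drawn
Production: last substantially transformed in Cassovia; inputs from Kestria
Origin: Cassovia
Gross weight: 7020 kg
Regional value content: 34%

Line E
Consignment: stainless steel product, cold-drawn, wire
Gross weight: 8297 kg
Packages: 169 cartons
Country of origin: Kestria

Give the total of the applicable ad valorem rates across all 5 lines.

Line A: aluminium → 19.2; tubes → 19.2.1; clad → 19.2.1.2. Scheduled 17%. Cassovia agreement on 19.1.2.3: 19.2.1.2 not covered; Cassovia agreement on 19.2: RVC ≥ 40% → 5% available; preferential 5%. → 5%.
Line B: aluminium → 19.2; flat-rolled → 19.2.2; clad → 19.2.2.2. Scheduled 11%. anti-dumping (Kestria, 19.2.2): +25%; total 11% + 25% = 36%. → 36%.
Line C: stainless steel → 19.1; in bars → 19.1.3; clad → 19.1.3.1. Scheduled 26%. Selvast agreement on 19.1.2.1: 19.1.3.1 not covered. → 26%.
Line D: stainless steel → 19.1; flat-rolled → 19.1.1; cold-drawn → 19.1.1.2. Scheduled 35%. quota on 19.1.1 open → in-quota 9%; Cassovia agreement on 19.1.2.3: 19.1.1.2 not covered; Cassovia agreement on 19.2: 19.1.1.2 not covered. → 9%.
Line E: stainless steel → 19.1; wire → 19.1.2; cold-drawn → 19.1.2.3. Scheduled 38%. No special measure applies. → 38%.
Sum: 5% + 36% + 26% + 9% + 38% = 114%.

114%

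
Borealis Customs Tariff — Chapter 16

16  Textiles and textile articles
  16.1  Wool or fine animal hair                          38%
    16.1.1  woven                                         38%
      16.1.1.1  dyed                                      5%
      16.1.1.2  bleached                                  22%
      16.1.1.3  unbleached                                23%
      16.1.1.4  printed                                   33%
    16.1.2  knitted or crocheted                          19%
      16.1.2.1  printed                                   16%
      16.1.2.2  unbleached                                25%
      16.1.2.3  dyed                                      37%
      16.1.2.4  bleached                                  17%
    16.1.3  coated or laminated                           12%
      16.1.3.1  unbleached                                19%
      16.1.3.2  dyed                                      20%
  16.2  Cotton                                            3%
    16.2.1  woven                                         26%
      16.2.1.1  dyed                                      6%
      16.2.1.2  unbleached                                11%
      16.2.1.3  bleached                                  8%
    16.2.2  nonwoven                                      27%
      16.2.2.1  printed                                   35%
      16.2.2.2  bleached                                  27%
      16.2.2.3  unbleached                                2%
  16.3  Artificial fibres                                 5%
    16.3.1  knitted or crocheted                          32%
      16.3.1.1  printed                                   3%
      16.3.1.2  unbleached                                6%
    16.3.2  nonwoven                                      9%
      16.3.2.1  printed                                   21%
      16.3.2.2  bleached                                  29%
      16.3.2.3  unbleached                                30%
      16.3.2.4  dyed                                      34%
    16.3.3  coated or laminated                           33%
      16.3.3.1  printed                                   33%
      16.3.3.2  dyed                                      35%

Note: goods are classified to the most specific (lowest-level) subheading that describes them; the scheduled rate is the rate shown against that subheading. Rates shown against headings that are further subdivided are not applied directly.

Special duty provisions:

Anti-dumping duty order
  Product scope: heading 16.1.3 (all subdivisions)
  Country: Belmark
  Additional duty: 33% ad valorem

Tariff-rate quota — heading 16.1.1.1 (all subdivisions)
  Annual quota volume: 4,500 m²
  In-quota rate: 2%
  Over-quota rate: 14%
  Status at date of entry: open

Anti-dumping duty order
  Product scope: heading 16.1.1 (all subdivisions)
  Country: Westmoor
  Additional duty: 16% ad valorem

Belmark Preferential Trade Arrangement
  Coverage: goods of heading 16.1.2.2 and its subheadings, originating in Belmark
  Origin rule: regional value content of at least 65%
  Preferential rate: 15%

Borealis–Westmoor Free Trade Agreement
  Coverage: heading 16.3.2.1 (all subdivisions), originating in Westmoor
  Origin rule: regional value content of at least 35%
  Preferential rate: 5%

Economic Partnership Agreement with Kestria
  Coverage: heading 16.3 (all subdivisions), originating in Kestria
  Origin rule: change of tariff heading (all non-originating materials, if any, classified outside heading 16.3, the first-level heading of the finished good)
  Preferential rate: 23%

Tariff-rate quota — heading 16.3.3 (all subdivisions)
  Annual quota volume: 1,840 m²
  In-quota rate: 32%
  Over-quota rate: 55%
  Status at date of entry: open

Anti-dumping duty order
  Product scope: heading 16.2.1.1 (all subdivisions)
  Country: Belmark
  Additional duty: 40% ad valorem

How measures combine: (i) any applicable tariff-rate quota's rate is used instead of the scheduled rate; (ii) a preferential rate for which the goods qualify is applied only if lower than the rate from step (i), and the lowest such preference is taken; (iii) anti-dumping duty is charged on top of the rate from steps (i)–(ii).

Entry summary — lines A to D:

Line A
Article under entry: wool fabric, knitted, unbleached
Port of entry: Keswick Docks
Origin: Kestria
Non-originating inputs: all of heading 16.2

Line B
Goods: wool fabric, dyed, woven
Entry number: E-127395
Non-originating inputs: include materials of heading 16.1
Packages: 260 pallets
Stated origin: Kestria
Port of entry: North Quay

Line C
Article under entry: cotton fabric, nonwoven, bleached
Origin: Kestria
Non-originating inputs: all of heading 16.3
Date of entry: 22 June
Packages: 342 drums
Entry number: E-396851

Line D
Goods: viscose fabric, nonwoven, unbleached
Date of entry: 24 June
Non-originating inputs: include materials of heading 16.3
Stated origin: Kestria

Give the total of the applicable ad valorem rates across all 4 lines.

Line A: wool → 16.1; knitted → 16.1.2; unbleached → 16.1.2.2. Scheduled 25%. Kestria agreement on 16.3: 16.1.2.2 not covered. → 25%.
Line B: wool → 16.1; woven → 16.1.1; dyed → 16.1.1.1. Scheduled 5%. quota on 16.1.1.1 open → in-quota 2%; Kestria agreement on 16.3: 16.1.1.1 not covered. → 2%.
Line C: cotton → 16.2; nonwoven → 16.2.2; bleached → 16.2.2.2. Scheduled 27%. Kestria agreement on 16.3: 16.2.2.2 not covered. → 27%.
Line D: viscose → 16.3; nonwoven → 16.3.2; unbleached → 16.3.2.3. Scheduled 30%. Kestria agreement on 16.3: CTH not met. → 30%.
Sum: 25% + 2% + 27% + 30% = 84%.

84%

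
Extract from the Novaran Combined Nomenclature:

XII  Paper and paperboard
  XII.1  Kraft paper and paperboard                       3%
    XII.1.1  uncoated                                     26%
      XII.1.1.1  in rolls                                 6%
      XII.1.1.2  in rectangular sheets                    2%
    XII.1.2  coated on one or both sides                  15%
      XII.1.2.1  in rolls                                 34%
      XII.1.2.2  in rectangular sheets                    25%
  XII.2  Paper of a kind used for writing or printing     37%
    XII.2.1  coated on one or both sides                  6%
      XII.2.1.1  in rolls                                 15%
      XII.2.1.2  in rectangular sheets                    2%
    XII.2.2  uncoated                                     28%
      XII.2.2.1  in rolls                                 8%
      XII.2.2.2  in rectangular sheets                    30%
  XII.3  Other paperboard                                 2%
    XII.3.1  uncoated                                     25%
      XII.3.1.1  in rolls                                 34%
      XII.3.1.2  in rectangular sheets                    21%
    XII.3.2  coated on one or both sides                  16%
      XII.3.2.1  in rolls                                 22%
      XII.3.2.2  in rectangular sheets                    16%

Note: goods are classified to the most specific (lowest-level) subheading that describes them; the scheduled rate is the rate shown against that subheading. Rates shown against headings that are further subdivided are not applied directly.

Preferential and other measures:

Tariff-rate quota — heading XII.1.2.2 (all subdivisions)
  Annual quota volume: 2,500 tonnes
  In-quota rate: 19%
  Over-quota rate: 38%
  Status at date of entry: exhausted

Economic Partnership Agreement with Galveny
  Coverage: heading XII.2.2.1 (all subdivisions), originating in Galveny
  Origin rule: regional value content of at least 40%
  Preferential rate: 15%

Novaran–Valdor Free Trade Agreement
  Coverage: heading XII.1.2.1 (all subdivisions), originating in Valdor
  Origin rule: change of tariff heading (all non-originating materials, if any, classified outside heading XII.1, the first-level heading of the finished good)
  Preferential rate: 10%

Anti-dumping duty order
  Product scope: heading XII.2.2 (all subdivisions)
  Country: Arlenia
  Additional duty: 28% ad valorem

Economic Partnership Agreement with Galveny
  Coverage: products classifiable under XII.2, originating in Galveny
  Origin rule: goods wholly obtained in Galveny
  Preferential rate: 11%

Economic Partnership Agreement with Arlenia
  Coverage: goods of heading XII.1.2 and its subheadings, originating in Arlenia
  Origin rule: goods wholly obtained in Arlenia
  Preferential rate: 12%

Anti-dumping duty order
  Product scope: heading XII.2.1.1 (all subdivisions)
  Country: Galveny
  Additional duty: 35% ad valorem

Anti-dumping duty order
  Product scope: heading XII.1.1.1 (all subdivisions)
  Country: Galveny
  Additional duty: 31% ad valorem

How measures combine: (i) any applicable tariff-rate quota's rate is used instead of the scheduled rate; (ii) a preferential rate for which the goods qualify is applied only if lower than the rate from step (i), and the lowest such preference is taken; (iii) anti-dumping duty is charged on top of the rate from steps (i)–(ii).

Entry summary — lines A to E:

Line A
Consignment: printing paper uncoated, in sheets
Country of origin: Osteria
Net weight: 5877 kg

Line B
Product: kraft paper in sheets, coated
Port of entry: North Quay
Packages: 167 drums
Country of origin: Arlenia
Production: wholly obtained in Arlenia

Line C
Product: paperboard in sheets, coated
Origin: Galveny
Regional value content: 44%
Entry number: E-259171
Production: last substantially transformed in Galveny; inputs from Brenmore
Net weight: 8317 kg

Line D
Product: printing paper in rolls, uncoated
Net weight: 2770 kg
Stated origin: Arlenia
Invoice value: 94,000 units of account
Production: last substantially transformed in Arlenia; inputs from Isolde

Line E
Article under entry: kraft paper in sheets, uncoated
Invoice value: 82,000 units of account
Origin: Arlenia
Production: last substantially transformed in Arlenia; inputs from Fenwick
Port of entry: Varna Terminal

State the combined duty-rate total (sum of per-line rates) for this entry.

Line A: printing paper → XII.2; uncoated → XII.2.2; in sheets → XII.2.2.2. Scheduled 30%. No special measure applies. → 30%.
Line B: kraft paper → XII.1; coated → XII.1.2; in sheets → XII.1.2.2. Scheduled 25%. quota on XII.1.2.2 exhausted → over-quota 38%; Arlenia agreement on XII.1.2: wholly obtained → 12% available; preferential 12%. → 12%.
Line C: paperboard → XII.3; coated → XII.3.2; in sheets → XII.3.2.2. Scheduled 16%. Galveny agreement on XII.2.2.1: XII.3.2.2 not covered; Galveny agreement on XII.2: XII.3.2.2 not covered. → 16%.
Line D: printing paper → XII.2; uncoated → XII.2.2; in rolls → XII.2.2.1. Scheduled 8%. Arlenia agreement on XII.1.2: XII.2.2.1 not covered; anti-dumping (Arlenia, XII.2.2): +28%; total 8% + 28% = 36%. → 36%.
Line E: kraft paper → XII.1; uncoated → XII.1.1; in sheets → XII.1.1.2. Scheduled 2%. Arlenia agreement on XII.1.2: XII.1.1.2 not covered. → 2%.
Sum: 30% + 12% + 16% + 36% + 2% = 96%.

96%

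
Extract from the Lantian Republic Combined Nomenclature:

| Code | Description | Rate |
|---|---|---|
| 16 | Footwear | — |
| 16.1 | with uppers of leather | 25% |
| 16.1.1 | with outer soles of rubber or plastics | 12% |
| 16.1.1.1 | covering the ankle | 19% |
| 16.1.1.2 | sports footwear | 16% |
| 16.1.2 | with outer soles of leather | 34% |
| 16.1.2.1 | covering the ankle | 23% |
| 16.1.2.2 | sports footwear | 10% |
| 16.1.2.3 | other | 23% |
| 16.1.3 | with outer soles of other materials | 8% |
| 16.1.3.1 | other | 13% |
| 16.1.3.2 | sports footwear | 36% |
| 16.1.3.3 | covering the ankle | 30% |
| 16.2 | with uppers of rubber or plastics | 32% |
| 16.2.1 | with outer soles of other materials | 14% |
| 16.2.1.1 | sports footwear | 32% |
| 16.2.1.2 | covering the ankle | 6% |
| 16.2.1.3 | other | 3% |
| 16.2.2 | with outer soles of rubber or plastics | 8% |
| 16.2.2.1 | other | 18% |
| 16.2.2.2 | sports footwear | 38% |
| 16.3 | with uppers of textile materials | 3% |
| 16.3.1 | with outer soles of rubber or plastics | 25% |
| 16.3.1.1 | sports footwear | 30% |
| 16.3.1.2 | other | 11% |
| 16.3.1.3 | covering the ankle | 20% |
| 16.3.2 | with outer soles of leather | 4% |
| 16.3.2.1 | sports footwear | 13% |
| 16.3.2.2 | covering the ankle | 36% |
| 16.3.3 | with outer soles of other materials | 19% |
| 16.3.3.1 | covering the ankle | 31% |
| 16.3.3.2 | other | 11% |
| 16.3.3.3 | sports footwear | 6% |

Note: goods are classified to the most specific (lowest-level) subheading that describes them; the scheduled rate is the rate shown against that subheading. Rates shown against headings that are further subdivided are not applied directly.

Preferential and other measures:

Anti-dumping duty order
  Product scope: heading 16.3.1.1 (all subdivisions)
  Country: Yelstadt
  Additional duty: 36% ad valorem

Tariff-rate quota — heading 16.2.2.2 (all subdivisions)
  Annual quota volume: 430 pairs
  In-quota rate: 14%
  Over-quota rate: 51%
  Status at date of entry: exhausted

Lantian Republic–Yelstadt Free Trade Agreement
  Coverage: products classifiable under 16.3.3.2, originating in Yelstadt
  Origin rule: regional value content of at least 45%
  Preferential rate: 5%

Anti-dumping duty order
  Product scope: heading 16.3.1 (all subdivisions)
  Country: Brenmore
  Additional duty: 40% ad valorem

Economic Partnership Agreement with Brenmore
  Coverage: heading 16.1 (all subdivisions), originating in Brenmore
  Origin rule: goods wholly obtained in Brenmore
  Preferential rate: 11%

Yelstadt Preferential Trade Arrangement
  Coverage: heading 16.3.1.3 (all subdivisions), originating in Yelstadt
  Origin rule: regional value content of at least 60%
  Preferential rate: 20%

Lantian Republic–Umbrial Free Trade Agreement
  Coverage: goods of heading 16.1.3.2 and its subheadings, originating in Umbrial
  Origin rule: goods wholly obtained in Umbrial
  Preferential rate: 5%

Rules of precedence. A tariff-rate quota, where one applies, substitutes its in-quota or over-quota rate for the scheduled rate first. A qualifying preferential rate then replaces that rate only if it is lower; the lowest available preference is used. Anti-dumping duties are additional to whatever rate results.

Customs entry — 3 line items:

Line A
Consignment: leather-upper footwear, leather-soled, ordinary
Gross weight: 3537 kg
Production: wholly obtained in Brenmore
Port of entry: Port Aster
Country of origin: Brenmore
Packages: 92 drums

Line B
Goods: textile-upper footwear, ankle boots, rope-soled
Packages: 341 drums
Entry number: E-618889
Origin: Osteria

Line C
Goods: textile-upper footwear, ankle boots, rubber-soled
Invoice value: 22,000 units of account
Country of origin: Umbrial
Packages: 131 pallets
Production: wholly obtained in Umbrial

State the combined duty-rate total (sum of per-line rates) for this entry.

62%

Line A: leather-upper → 16.1; leather-soled → 16.1.2; ordinary → 16.1.2.3. Scheduled 23%. Brenmore agreement on 16.1: wholly obtained → 11% available; preferential 11%. → 11%.
Line B: textile-upper → 16.3; rope-soled → 16.3.3; ankle boots → 16.3.3.1. Scheduled 31%. No special measure applies. → 31%.
Line C: textile-upper → 16.3; rubber-soled → 16.3.1; ankle boots → 16.3.1.3. Scheduled 20%. Umbrial agreement on 16.1.3.2: 16.3.1.3 not covered. → 20%.
Sum: 11% + 31% + 20% = 62%.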